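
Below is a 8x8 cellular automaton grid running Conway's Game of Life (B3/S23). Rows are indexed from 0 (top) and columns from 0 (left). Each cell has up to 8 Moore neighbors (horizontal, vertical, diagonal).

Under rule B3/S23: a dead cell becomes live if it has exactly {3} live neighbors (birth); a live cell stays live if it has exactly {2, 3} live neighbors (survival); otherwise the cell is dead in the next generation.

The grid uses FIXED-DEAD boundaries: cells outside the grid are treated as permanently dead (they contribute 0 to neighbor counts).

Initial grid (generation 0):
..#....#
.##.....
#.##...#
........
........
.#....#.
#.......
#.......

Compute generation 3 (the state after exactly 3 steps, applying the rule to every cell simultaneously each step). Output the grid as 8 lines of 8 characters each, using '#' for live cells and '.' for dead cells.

Simulating step by step:
Generation 0 (given above): 12 live cells
Generation 1: 6 live cells
.##.....
........
..##....
........
........
........
##......
........
Generation 2: 2 live cells
........
.#.#....
........
........
........
........
........
........
Generation 3: 0 live cells
(generation 3 grid is the final answer)

Answer: ........
........
........
........
........
........
........
........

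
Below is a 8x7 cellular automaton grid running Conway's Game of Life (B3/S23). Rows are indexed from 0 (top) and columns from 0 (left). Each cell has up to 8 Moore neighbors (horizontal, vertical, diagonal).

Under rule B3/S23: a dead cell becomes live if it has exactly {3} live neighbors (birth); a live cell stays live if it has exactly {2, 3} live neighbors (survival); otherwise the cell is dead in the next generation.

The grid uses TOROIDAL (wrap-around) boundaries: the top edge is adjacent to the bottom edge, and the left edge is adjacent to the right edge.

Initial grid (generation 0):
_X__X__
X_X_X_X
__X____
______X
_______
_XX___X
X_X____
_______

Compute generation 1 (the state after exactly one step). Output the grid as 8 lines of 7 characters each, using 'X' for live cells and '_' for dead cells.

Answer: XX_X_X_
X_X__X_
XX_X_XX
_______
X______
XXX____
X_X____
_X_____

Derivation:
Simulating step by step:
Generation 0 (given above): 13 live cells
Generation 1: 19 live cells
(generation 1 grid is the final answer)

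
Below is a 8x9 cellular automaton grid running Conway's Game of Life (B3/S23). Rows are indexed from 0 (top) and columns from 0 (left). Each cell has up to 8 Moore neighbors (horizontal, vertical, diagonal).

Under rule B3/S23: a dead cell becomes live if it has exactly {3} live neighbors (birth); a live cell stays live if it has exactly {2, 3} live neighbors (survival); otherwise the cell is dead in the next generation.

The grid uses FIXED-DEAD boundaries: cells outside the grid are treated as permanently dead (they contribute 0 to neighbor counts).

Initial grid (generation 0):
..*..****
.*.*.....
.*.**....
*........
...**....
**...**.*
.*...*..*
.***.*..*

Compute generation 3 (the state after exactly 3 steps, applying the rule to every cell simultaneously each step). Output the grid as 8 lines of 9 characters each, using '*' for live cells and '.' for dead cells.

Simulating step by step:
Generation 0 (given above): 26 live cells
Generation 1: 28 live cells
..*...**.
.*.*.***.
**.**....
..*......
**..**...
***..***.
.....*..*
.**.*....
Generation 2: 28 live cells
..*..*.*.
**.*.*.*.
**.****..
..*..*...
*..***...
*.*....*.
*..***.*.
.........
Generation 3: 22 live cells
(generation 3 grid is the final answer)

Answer: .**.*....
*..*...*.
*..*.....
*.*......
..*****..
*.*......
.*.**.*..
....*....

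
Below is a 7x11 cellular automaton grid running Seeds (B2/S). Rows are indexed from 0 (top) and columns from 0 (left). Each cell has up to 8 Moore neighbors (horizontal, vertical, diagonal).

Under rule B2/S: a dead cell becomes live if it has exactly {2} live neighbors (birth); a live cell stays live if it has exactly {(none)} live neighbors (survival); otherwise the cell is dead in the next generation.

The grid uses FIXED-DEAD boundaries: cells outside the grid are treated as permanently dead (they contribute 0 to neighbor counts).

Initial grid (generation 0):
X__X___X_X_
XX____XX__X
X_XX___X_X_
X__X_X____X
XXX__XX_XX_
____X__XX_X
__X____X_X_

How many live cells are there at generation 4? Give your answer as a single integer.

Answer: 7

Derivation:
Simulating step by step:
Generation 0 (given above): 32 live cells
Generation 1: 8 live cells
__X_______X
____X______
_____X_____
___________
___________
X__________
___X__X___X
Generation 2: 4 live cells
___X_______
___X_X_____
____X______
___________
___________
___________
___________
Generation 3: 4 live cells
__X________
__X________
___X_X_____
___________
___________
___________
___________
Generation 4: 7 live cells
_X_X_______
_X__X______
__X_X______
____X______
___________
___________
___________
Population at generation 4: 7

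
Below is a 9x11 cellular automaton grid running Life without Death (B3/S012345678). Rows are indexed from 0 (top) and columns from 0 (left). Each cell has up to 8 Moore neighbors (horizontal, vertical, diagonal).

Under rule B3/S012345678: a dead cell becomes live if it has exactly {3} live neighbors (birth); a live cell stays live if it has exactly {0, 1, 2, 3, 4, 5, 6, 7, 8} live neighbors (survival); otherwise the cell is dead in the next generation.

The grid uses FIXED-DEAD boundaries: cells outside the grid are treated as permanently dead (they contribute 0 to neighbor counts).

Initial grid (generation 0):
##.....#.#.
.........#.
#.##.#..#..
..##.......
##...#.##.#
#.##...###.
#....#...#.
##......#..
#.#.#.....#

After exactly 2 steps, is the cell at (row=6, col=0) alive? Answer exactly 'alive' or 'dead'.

Answer: alive

Derivation:
Simulating step by step:
Generation 0 (given above): 34 live cells
Generation 1: 51 live cells
##.....###.
#.#......#.
######..#..
#.##..####.
##..#####.#
#.###..####
#.#..#.#.#.
##......##.
#.#.#.....#
Generation 2: 60 live cells
##.....###.
#.#.#..#.#.
#######.#..
#.##..####.
##..#####.#
#.###..####
#.#.####.#.
####....###
#.#.#....##

Cell (6,0) at generation 2: 1 -> alive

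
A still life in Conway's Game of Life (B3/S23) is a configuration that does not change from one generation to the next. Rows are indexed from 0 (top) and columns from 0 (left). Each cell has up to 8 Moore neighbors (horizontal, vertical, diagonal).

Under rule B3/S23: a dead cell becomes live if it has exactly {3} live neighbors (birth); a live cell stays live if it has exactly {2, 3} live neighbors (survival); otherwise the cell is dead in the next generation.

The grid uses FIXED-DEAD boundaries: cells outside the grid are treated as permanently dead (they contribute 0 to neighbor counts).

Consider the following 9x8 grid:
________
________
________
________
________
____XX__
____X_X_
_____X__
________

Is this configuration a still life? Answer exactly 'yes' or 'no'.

Compute generation 1 and compare to generation 0 (given above):
Generation 1:
________
________
________
________
________
____XX__
____X_X_
_____X__
________
The grids are IDENTICAL -> still life.

Answer: yes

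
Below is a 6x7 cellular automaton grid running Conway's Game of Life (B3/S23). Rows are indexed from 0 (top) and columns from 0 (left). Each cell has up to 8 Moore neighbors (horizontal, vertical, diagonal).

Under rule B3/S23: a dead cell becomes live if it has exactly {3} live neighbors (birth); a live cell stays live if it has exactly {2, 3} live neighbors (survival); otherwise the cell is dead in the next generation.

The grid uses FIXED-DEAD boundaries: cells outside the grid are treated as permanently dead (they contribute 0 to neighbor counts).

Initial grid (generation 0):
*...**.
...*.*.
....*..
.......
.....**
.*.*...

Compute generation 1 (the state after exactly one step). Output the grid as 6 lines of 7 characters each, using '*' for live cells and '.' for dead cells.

Answer: ....**.
...*.*.
....*..
.....*.
.......
.......

Derivation:
Simulating step by step:
Generation 0 (given above): 10 live cells
Generation 1: 6 live cells
(generation 1 grid is the final answer)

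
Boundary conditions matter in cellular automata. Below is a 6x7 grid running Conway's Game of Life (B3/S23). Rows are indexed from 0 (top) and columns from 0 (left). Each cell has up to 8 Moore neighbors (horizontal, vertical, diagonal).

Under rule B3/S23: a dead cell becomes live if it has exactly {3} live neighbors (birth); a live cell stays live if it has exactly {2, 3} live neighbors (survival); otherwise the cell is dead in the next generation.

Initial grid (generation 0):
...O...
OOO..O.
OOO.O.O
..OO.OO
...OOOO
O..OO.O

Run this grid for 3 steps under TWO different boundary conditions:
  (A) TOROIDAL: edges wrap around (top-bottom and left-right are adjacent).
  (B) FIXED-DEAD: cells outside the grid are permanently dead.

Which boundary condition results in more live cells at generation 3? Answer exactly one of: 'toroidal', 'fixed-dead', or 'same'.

Answer: same

Derivation:
Under TOROIDAL boundary, generation 3:
.....OO
...O.OO
....OO.
.......
.......
.......
Population = 7

Under FIXED-DEAD boundary, generation 3:
....O..
...OOO.
...OOO.
.......
.......
.......
Population = 7

Comparison: toroidal=7, fixed-dead=7 -> same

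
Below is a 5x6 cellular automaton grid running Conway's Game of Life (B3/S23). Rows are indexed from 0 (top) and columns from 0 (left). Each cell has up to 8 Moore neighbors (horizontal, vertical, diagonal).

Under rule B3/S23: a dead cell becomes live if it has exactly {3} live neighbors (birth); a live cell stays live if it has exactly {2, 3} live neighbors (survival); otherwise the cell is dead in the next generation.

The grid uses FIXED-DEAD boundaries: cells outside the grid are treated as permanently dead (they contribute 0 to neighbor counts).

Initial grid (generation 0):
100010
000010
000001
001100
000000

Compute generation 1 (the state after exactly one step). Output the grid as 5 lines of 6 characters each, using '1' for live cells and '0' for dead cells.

Simulating step by step:
Generation 0 (given above): 6 live cells
Generation 1: 4 live cells
(generation 1 grid is the final answer)

Answer: 000000
000011
000110
000000
000000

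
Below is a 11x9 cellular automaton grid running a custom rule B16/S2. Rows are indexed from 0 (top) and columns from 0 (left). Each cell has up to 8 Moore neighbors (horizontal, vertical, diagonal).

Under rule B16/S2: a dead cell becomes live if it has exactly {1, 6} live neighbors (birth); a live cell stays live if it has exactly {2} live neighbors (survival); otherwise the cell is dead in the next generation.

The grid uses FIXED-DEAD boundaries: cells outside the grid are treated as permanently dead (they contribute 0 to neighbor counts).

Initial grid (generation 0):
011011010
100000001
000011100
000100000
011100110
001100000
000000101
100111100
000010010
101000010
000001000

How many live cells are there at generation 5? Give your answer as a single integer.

Simulating step by step:
Generation 0 (given above): 31 live cells
Generation 1: 26 live cells
010000000
000000000
111011001
100000001
110001001
100000000
100000100
011100000
000000010
000000000
101110011
Generation 2: 33 live cells
101000000
000000111
100000100
010000001
001010100
001010001
100011010
011011001
100010101
100001000
000101100
Generation 3: 24 live cells
000101000
001100100
001000100
010010000
101000000
100000000
000000010
000000001
100000100
001000001
111001110
Generation 4: 30 live cells
010100010
000000100
100000000
000000110
100011000
001100111
110000100
110001000
001101000
001010000
001010110
Generation 5: 22 live cells
100011001
000111001
010000001
000100101
000010000
001100000
000000000
000001010
000001000
000100001
000000001
Population at generation 5: 22

Answer: 22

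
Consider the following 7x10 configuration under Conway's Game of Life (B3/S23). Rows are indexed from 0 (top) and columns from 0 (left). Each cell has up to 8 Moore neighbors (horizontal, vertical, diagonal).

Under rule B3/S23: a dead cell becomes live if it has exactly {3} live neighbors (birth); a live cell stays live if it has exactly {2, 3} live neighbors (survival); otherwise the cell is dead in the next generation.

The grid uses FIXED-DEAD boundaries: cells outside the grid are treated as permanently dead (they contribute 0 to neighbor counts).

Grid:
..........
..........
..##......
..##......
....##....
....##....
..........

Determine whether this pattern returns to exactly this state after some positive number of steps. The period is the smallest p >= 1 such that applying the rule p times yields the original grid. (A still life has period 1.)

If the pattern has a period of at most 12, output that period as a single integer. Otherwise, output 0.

Simulating and comparing each generation to the original:
Gen 0 (original, given above): 8 live cells
Gen 1: 6 live cells, differs from original
Gen 2: 8 live cells, MATCHES original -> period = 2

Answer: 2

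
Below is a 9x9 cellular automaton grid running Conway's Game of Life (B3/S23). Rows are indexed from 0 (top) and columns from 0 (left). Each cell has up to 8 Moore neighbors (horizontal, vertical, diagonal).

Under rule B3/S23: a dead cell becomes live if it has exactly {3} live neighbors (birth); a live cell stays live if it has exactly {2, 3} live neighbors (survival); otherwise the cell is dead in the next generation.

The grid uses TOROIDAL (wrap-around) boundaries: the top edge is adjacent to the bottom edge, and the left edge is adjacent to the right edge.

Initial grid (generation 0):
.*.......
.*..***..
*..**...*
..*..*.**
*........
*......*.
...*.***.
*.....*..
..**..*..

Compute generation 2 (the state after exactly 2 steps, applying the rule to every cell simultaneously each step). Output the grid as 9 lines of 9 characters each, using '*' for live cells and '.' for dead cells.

Answer: *........
.....*...
.....*..*
...**.**.
***...**.
.......*.
...**.*..
.****....
.*...*...

Derivation:
Simulating step by step:
Generation 0 (given above): 25 live cells
Generation 1: 30 live cells
.*.**.*..
.*****...
****....*
.*.**..*.
**....**.
.......*.
.....*.*.
..***....
.**......
Generation 2: 23 live cells
(generation 2 grid is the final answer)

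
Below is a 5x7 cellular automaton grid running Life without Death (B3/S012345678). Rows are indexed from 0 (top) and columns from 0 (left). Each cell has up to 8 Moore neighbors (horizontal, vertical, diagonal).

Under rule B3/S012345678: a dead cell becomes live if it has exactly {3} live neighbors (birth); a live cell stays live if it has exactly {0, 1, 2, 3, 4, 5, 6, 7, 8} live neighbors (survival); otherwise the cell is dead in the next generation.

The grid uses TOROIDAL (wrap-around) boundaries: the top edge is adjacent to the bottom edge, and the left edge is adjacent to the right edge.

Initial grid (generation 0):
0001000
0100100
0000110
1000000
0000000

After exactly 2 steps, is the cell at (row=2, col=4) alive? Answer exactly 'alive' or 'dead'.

Answer: alive

Derivation:
Simulating step by step:
Generation 0 (given above): 6 live cells
Generation 1: 8 live cells
0001000
0101110
0000110
1000000
0000000
Generation 2: 12 live cells
0011000
0111110
0001111
1000000
0000000

Cell (2,4) at generation 2: 1 -> alive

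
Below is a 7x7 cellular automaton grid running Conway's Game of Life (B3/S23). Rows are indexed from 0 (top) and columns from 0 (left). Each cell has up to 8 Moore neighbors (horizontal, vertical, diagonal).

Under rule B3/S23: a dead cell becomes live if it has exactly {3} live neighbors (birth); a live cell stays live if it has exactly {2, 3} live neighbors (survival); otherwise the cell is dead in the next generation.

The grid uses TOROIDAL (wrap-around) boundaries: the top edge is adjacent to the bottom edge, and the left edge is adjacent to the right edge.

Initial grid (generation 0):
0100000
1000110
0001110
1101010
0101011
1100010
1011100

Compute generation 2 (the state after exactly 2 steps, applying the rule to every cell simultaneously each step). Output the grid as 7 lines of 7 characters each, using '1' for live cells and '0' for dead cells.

Simulating step by step:
Generation 0 (given above): 22 live cells
Generation 1: 22 live cells
1110011
0001011
1111000
1101000
0000010
0000010
1011101
Generation 2: 14 live cells
(generation 2 grid is the final answer)

Answer: 0000000
0001010
0001000
1001101
0000101
0001010
0011100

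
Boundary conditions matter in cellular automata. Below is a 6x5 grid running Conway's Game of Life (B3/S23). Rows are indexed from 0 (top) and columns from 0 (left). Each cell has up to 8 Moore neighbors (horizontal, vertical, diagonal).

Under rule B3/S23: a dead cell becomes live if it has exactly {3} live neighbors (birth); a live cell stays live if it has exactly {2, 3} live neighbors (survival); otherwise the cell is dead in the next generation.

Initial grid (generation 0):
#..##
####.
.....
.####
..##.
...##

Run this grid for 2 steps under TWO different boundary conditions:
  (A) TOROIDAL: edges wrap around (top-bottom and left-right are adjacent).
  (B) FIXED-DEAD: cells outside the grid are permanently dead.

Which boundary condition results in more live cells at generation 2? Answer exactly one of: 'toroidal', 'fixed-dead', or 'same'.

Answer: same

Derivation:
Under TOROIDAL boundary, generation 2:
#.#.#
.##..
...##
.#...
.#..#
##...
Population = 12

Under FIXED-DEAD boundary, generation 2:
#...#
#.#..
#...#
##...
.#..#
..##.
Population = 12

Comparison: toroidal=12, fixed-dead=12 -> same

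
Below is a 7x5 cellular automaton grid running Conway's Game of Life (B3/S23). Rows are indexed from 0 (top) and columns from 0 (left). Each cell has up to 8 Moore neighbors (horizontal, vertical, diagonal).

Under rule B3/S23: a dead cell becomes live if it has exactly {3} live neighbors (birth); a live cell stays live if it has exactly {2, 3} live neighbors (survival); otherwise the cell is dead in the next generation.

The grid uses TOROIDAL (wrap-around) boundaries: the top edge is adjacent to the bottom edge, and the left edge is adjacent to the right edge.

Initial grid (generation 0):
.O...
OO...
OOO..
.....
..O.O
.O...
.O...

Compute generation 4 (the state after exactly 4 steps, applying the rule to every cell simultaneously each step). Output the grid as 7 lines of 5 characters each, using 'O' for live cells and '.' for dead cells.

Answer: OO...
....O
.OOO.
.O...
O.O..
O.O..
....O

Derivation:
Simulating step by step:
Generation 0 (given above): 10 live cells
Generation 1: 13 live cells
.OO..
.....
O.O..
O.OO.
.....
OOO..
OOO..
Generation 2: 15 live cells
O.O..
..O..
..OOO
..OOO
O..OO
O.O..
...O.
Generation 3: 15 live cells
.OOO.
..O.O
.O..O
.O...
O....
OOO..
..OOO
Generation 4: 12 live cells
(generation 4 grid is the final answer)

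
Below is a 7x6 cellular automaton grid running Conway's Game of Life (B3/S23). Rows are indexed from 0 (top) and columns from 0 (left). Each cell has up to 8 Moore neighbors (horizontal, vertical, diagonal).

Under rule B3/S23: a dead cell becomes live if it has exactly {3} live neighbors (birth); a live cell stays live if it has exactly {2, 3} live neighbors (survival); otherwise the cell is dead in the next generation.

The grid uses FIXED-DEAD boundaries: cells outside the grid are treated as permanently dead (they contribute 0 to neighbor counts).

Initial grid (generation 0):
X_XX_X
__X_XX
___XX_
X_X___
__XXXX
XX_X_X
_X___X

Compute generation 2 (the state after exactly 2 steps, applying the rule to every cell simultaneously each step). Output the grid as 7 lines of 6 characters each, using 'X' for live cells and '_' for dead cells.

Answer: _X_XX_
X____X
X___XX
X_XX_X
X____X
___X_X
X_XXX_

Derivation:
Simulating step by step:
Generation 0 (given above): 21 live cells
Generation 1: 24 live cells
_XXX_X
_XX__X
_XX_XX
_XX__X
X____X
XX_X_X
XXX_X_
Generation 2: 20 live cells
(generation 2 grid is the final answer)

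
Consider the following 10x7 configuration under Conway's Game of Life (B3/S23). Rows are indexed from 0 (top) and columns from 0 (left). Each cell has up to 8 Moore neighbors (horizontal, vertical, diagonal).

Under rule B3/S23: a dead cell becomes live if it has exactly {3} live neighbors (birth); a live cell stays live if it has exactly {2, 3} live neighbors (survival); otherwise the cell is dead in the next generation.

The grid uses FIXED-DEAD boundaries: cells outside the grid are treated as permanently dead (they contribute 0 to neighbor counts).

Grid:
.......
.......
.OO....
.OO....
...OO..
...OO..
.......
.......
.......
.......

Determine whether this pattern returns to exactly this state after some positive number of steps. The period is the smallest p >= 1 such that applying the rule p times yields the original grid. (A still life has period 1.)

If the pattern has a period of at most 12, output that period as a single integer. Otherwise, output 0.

Answer: 2

Derivation:
Simulating and comparing each generation to the original:
Gen 0 (original, given above): 8 live cells
Gen 1: 6 live cells, differs from original
Gen 2: 8 live cells, MATCHES original -> period = 2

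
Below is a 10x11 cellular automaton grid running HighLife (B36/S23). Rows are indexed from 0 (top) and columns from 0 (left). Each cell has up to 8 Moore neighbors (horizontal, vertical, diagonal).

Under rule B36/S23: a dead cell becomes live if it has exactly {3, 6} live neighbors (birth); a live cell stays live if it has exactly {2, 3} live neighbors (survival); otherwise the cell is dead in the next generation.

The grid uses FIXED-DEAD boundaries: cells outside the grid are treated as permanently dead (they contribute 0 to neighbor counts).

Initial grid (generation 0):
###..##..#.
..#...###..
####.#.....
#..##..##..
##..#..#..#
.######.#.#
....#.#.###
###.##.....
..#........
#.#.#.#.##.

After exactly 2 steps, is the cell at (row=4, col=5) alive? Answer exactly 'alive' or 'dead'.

Answer: alive

Derivation:
Simulating step by step:
Generation 0 (given above): 50 live cells
Generation 1: 40 live cells
.##..##.#..
....#..##..
#....#.....
.#...####..
#..#.......
###...#.###
#..#..#.#.#
.##.##...#.
###.#......
.#.#.......
Generation 2: 39 live cells
.....##.#..
.#..#..##..
....##.....
##..####...
#....#.....
#.##....#.#
##.##.#.###
....##...#.
#...##.....
##.#.......

Cell (4,5) at generation 2: 1 -> alive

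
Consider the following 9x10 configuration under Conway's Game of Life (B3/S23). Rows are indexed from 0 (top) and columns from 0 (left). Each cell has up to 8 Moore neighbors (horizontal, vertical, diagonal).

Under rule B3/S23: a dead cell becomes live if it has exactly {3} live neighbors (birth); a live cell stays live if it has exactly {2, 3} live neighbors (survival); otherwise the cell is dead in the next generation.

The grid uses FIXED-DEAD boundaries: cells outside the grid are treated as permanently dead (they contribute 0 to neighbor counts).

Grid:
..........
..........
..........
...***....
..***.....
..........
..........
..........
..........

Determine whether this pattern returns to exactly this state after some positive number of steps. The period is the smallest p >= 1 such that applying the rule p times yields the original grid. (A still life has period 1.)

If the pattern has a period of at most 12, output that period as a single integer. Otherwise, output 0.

Answer: 2

Derivation:
Simulating and comparing each generation to the original:
Gen 0 (original, given above): 6 live cells
Gen 1: 6 live cells, differs from original
Gen 2: 6 live cells, MATCHES original -> period = 2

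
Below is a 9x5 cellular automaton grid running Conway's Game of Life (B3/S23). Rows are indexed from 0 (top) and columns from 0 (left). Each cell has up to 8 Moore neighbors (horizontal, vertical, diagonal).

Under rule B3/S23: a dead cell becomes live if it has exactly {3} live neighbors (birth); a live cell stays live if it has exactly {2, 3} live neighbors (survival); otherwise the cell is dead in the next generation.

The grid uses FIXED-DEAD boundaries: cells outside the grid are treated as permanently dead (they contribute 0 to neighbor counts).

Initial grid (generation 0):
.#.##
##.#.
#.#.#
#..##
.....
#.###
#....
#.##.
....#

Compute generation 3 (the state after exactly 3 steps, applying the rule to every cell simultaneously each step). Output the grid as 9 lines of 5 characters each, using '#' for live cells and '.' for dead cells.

Answer: ##...
#.#..
#...#
#...#
..###
...#.
#....
....#
..#..

Derivation:
Simulating step by step:
Generation 0 (given above): 21 live cells
Generation 1: 20 live cells
##.##
#....
#.#.#
.#.##
.##..
.#.#.
#...#
.#.#.
...#.
Generation 2: 24 live cells
##...
#.#.#
#.#.#
#...#
##..#
##.#.
##.##
..###
..#..
Generation 3: 15 live cells
(generation 3 grid is the final answer)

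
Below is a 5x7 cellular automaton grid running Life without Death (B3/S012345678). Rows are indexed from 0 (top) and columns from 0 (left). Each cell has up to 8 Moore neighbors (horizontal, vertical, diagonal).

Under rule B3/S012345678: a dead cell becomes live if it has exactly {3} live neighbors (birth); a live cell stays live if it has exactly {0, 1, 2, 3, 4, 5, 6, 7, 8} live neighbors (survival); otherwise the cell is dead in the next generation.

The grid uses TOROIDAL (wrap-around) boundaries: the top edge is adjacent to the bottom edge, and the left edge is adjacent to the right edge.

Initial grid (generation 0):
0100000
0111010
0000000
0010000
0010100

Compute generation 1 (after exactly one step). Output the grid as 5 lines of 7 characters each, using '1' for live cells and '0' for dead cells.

Simulating step by step:
Generation 0 (given above): 8 live cells
Generation 1: 14 live cells
(generation 1 grid is the final answer)

Answer: 0100100
0111010
0101000
0011000
0111100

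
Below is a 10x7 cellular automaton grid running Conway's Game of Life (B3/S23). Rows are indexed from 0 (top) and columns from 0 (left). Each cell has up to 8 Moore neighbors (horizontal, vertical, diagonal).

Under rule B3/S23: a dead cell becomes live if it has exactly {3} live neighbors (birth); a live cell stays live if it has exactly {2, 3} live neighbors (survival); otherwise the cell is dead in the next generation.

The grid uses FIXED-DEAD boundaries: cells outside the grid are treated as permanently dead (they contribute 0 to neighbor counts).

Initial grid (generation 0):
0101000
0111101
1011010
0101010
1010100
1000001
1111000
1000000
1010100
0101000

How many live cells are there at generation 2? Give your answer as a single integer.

Answer: 27

Derivation:
Simulating step by step:
Generation 0 (given above): 29 live cells
Generation 1: 25 live cells
0101100
1000010
1000011
1000010
1011110
1000000
1010000
1000000
1011000
0111000
Generation 2: 27 live cells
0000100
1100011
1100111
1001000
1001110
1010100
1000000
1011000
1001000
0101000
Population at generation 2: 27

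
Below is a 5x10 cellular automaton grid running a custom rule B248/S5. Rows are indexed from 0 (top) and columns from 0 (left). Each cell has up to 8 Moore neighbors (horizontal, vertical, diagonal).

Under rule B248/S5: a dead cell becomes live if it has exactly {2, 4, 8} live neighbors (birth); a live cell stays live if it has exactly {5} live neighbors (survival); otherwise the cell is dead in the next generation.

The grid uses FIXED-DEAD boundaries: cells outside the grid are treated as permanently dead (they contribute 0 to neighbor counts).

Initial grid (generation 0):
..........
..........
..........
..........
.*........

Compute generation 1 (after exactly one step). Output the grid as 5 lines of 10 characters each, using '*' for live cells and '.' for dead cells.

Simulating step by step:
Generation 0 (given above): 1 live cells
Generation 1: 0 live cells
(generation 1 grid is the final answer)

Answer: ..........
..........
..........
..........
..........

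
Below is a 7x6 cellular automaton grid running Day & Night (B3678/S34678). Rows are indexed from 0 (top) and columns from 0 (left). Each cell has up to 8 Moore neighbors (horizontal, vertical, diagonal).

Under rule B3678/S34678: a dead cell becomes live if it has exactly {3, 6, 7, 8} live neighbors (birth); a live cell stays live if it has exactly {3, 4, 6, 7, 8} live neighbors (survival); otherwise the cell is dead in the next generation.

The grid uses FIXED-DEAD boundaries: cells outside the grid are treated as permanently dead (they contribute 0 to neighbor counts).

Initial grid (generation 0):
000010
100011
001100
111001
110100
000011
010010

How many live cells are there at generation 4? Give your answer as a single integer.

Simulating step by step:
Generation 0 (given above): 17 live cells
Generation 1: 17 live cells
000001
000010
101101
100010
110001
111110
000001
Generation 2: 20 live cells
000000
000111
010100
101111
100000
111011
011110
Generation 3: 18 live cells
000010
001010
000010
001110
110000
101010
111111
Generation 4: 19 live cells
000100
000001
001111
010100
010010
111011
011110
Population at generation 4: 19

Answer: 19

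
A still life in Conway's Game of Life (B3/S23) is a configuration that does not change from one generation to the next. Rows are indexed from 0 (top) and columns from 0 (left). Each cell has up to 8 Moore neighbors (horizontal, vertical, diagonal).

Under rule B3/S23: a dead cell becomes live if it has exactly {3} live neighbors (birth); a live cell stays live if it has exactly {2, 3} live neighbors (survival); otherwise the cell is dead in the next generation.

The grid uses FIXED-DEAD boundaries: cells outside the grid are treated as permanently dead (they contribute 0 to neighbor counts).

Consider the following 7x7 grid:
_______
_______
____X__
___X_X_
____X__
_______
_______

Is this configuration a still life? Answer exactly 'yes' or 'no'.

Compute generation 1 and compare to generation 0 (given above):
Generation 1:
_______
_______
____X__
___X_X_
____X__
_______
_______
The grids are IDENTICAL -> still life.

Answer: yes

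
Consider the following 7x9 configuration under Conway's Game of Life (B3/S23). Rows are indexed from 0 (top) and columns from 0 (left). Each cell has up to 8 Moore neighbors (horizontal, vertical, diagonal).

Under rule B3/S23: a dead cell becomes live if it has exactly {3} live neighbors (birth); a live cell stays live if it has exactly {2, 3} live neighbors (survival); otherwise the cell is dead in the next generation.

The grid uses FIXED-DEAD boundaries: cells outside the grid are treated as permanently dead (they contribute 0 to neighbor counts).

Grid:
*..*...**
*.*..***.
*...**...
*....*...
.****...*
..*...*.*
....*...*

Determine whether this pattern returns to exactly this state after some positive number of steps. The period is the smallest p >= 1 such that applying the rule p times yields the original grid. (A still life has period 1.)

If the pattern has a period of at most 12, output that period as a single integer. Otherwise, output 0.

Answer: 0

Derivation:
Simulating and comparing each generation to the original:
Gen 0 (original, given above): 24 live cells
Gen 1: 25 live cells, differs from original
Gen 2: 23 live cells, differs from original
Gen 3: 17 live cells, differs from original
Gen 4: 16 live cells, differs from original
Gen 5: 13 live cells, differs from original
Gen 6: 13 live cells, differs from original
Gen 7: 12 live cells, differs from original
Gen 8: 12 live cells, differs from original
Gen 9: 14 live cells, differs from original
Gen 10: 13 live cells, differs from original
Gen 11: 19 live cells, differs from original
Gen 12: 9 live cells, differs from original
No period found within 12 steps.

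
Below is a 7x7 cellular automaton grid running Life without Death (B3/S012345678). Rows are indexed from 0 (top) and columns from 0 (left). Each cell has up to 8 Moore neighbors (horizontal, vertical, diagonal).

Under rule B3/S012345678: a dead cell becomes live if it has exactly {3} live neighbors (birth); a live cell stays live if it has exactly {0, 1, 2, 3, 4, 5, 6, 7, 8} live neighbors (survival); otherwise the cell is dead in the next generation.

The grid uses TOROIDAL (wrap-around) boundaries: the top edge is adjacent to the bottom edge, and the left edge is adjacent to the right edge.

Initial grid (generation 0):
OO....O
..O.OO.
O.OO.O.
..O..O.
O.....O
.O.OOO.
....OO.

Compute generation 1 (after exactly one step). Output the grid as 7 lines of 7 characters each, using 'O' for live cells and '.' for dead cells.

Simulating step by step:
Generation 0 (given above): 20 live cells
Generation 1: 31 live cells
(generation 1 grid is the final answer)

Answer: OO.O..O
..O.OO.
O.OO.O.
O.OOOO.
OOOO..O
OO.OOO.
.OOOOO.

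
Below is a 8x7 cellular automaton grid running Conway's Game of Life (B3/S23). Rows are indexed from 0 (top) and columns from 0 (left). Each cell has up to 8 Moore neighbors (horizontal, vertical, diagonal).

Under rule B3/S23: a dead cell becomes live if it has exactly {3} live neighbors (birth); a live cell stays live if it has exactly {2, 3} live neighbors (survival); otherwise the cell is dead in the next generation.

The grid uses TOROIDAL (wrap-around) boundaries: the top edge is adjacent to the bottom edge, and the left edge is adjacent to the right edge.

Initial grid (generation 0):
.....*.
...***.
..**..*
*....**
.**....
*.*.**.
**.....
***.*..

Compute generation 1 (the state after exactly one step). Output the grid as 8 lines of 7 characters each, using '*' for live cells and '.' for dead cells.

Answer: .**..**
..**.**
*.**...
*..*.**
..***..
*.**..*
....**.
*.*...*

Derivation:
Simulating step by step:
Generation 0 (given above): 22 live cells
Generation 1: 27 live cells
(generation 1 grid is the final answer)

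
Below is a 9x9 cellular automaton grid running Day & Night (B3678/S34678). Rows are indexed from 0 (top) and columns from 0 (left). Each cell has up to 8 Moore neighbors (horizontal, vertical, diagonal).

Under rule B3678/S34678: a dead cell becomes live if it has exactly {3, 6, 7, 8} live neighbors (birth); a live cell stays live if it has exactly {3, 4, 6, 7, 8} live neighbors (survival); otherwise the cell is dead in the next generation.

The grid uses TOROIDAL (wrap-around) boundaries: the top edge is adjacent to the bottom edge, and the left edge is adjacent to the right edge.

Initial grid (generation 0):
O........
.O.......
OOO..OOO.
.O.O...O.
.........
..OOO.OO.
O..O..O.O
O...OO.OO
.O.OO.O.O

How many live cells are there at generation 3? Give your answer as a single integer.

Simulating step by step:
Generation 0 (given above): 30 live cells
Generation 1: 34 live cells
OOO......
.OO...O.O
OOO...O.O
OO......O
....O.OO.
...O.O.OO
OOOO..OO.
.OO.OO...
....O...O
Generation 2: 41 live cells
OOOO...OO
OO.O....O
OOO.....O
.OO..OO.O
.....OOO.
OO.O.OO.O
OO.O..OO.
.OO.OOOOO
.....O...
Generation 3: 40 live cells
.OO.O...O
OOOO....O
OO.O....O
.OO..OO.O
......O..
OO...OOOO
O.OO.OOOO
.OOOOO.OO
.....O...
Population at generation 3: 40

Answer: 40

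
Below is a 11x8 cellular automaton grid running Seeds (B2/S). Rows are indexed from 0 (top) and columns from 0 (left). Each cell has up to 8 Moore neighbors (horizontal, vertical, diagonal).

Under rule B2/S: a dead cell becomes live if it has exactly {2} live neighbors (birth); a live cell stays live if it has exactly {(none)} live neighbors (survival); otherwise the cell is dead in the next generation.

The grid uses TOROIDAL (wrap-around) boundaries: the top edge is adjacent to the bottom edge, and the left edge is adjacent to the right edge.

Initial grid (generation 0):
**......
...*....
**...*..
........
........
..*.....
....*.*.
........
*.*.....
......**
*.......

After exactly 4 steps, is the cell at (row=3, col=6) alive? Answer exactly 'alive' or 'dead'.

Simulating step by step:
Generation 0 (given above): 14 live cells
Generation 1: 19 live cells
..*....*
....*..*
..*.*...
**......
........
...*.*..
...*.*..
.*.*.*.*
.*....*.
........
......*.
Generation 2: 26 live cells
*..*.*..
***..**.
.....*.*
..**....
***.*...
..*...*.
*.......
........
....**.*
.....***
.......*
Generation 3: 15 live cells
........
...*....
........
.....***
.....*.*
.....*..
.*.....*
*...****
*.......
........
........
Generation 4: 10 live cells
........
........
....**.*
*...*...
*.......
....*..*
........
........
.*..*...
........
........

Cell (3,6) at generation 4: 0 -> dead

Answer: dead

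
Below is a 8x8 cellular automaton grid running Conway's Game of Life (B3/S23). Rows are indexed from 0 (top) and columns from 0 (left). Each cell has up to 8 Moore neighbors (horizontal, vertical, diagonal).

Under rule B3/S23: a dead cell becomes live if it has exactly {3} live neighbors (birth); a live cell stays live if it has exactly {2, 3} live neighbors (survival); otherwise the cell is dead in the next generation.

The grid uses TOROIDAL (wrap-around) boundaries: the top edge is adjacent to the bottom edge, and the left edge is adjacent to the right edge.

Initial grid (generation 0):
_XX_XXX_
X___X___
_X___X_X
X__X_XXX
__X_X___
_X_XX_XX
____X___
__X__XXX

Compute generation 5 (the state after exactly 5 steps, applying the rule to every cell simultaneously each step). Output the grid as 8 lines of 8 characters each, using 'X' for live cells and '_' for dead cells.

Simulating step by step:
Generation 0 (given above): 27 live cells
Generation 1: 27 live cells
XXX_X___
X_XXX__X
_X___X__
XXXX_X_X
_XX_____
__X_X___
X_X_X___
_XX____X
Generation 2: 13 live cells
____X___
____XX_X
_____X__
___XX_X_
____X___
__X_____
X_X_____
_______X
Generation 3: 14 live cells
____XXX_
____XXX_
___X____
___XX___
____XX__
_X_X____
_X______
________
Generation 4: 13 live cells
____X_X_
___X__X_
___X____
___X_X__
__X__X__
__X_X___
__X_____
_____X__
Generation 5: 15 live cells
(generation 5 grid is the final answer)

Answer: ____X_X_
___XXX__
__XX____
__XX____
__X__X__
_XX_____
___X____
_____X__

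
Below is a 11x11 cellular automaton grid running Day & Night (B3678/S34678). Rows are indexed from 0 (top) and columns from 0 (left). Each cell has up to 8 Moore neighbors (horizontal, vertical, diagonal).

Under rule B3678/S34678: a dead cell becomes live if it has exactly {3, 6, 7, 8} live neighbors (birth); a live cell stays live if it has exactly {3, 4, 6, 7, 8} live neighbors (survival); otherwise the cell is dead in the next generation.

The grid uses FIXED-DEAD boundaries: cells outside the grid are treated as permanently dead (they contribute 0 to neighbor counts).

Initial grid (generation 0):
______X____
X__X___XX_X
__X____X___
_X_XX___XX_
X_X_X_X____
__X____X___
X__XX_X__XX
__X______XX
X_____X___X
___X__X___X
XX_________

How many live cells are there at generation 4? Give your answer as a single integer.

Simulating step by step:
Generation 0 (given above): 36 live cells
Generation 1: 31 live cells
_______X___
______XX___
_XX_X__X___
_X_X_X_X___
__X__X_XX__
____X_X____
_XXX____XXX
_X_X_X___XX
__________X
XX_________
___________
Generation 2: 29 live cells
______X____
______XXX__
__XX_X_XX__
_X_X___X___
___X_X_X___
_X___X_____
__XX_X___XX
____X___X_X
XXX______X_
___________
___________
Generation 3: 12 live cells
___________
_____XX_X__
__X_X___X__
___X___X___
___________
___X_______
_________X_
__________X
___________
_X_________
___________
Generation 4: 4 live cells
___________
_______X___
___X_XX____
___________
___________
___________
___________
___________
___________
___________
___________
Population at generation 4: 4

Answer: 4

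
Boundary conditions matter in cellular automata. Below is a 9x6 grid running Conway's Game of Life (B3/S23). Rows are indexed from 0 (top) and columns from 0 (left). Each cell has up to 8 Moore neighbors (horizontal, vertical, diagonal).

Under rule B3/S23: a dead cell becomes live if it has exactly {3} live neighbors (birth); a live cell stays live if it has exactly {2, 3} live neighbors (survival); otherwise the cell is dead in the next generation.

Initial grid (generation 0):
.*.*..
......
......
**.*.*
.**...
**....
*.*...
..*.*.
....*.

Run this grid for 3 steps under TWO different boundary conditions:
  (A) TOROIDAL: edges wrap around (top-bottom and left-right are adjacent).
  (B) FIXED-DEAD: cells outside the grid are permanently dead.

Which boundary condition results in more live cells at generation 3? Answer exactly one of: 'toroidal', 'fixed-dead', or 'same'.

Answer: toroidal

Derivation:
Under TOROIDAL boundary, generation 3:
......
......
.*...*
..*..*
..*.*.
.****.
..***.
*...**
......
Population = 16

Under FIXED-DEAD boundary, generation 3:
......
......
......
......
**....
..*...
*.*...
.**...
......
Population = 7

Comparison: toroidal=16, fixed-dead=7 -> toroidal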